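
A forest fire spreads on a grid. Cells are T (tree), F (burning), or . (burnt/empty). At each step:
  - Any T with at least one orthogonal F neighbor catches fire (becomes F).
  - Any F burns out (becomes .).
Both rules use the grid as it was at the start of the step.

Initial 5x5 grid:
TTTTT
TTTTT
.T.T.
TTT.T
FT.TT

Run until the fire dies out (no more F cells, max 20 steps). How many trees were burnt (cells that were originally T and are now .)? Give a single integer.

Answer: 16

Derivation:
Step 1: +2 fires, +1 burnt (F count now 2)
Step 2: +1 fires, +2 burnt (F count now 1)
Step 3: +2 fires, +1 burnt (F count now 2)
Step 4: +1 fires, +2 burnt (F count now 1)
Step 5: +3 fires, +1 burnt (F count now 3)
Step 6: +3 fires, +3 burnt (F count now 3)
Step 7: +3 fires, +3 burnt (F count now 3)
Step 8: +1 fires, +3 burnt (F count now 1)
Step 9: +0 fires, +1 burnt (F count now 0)
Fire out after step 9
Initially T: 19, now '.': 22
Total burnt (originally-T cells now '.'): 16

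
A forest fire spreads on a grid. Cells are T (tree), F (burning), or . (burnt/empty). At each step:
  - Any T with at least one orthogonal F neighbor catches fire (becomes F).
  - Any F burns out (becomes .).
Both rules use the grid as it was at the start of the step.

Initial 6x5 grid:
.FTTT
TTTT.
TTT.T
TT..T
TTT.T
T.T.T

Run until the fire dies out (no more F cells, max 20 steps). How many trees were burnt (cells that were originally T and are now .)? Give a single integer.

Step 1: +2 fires, +1 burnt (F count now 2)
Step 2: +4 fires, +2 burnt (F count now 4)
Step 3: +5 fires, +4 burnt (F count now 5)
Step 4: +2 fires, +5 burnt (F count now 2)
Step 5: +2 fires, +2 burnt (F count now 2)
Step 6: +2 fires, +2 burnt (F count now 2)
Step 7: +0 fires, +2 burnt (F count now 0)
Fire out after step 7
Initially T: 21, now '.': 26
Total burnt (originally-T cells now '.'): 17

Answer: 17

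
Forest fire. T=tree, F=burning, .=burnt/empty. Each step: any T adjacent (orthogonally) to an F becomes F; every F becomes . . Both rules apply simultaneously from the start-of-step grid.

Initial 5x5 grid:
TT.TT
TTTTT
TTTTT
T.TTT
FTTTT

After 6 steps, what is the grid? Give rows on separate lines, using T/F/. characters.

Step 1: 2 trees catch fire, 1 burn out
  TT.TT
  TTTTT
  TTTTT
  F.TTT
  .FTTT
Step 2: 2 trees catch fire, 2 burn out
  TT.TT
  TTTTT
  FTTTT
  ..TTT
  ..FTT
Step 3: 4 trees catch fire, 2 burn out
  TT.TT
  FTTTT
  .FTTT
  ..FTT
  ...FT
Step 4: 5 trees catch fire, 4 burn out
  FT.TT
  .FTTT
  ..FTT
  ...FT
  ....F
Step 5: 4 trees catch fire, 5 burn out
  .F.TT
  ..FTT
  ...FT
  ....F
  .....
Step 6: 2 trees catch fire, 4 burn out
  ...TT
  ...FT
  ....F
  .....
  .....

...TT
...FT
....F
.....
.....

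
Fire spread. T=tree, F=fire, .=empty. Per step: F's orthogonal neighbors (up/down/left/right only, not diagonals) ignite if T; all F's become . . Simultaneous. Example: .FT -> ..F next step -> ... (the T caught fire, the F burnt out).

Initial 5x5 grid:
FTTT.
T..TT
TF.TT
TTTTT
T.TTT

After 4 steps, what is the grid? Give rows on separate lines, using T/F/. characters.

Step 1: 4 trees catch fire, 2 burn out
  .FTT.
  F..TT
  F..TT
  TFTTT
  T.TTT
Step 2: 3 trees catch fire, 4 burn out
  ..FT.
  ...TT
  ...TT
  F.FTT
  T.TTT
Step 3: 4 trees catch fire, 3 burn out
  ...F.
  ...TT
  ...TT
  ...FT
  F.FTT
Step 4: 4 trees catch fire, 4 burn out
  .....
  ...FT
  ...FT
  ....F
  ...FT

.....
...FT
...FT
....F
...FT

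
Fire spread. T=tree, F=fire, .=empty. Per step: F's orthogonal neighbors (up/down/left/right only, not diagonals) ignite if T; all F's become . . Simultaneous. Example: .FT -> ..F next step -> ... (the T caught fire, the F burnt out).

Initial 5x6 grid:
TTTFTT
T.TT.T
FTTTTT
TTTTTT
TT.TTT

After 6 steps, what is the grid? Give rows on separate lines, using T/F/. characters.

Step 1: 6 trees catch fire, 2 burn out
  TTF.FT
  F.TF.T
  .FTTTT
  FTTTTT
  TT.TTT
Step 2: 8 trees catch fire, 6 burn out
  FF...F
  ..F..T
  ..FFTT
  .FTTTT
  FT.TTT
Step 3: 5 trees catch fire, 8 burn out
  ......
  .....F
  ....FT
  ..FFTT
  .F.TTT
Step 4: 3 trees catch fire, 5 burn out
  ......
  ......
  .....F
  ....FT
  ...FTT
Step 5: 2 trees catch fire, 3 burn out
  ......
  ......
  ......
  .....F
  ....FT
Step 6: 1 trees catch fire, 2 burn out
  ......
  ......
  ......
  ......
  .....F

......
......
......
......
.....F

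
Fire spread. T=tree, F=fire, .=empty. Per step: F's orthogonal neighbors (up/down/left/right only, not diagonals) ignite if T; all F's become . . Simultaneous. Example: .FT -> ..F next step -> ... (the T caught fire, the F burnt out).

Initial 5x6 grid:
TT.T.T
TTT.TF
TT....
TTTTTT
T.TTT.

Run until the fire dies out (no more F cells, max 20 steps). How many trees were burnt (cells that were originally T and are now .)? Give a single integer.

Answer: 2

Derivation:
Step 1: +2 fires, +1 burnt (F count now 2)
Step 2: +0 fires, +2 burnt (F count now 0)
Fire out after step 2
Initially T: 20, now '.': 12
Total burnt (originally-T cells now '.'): 2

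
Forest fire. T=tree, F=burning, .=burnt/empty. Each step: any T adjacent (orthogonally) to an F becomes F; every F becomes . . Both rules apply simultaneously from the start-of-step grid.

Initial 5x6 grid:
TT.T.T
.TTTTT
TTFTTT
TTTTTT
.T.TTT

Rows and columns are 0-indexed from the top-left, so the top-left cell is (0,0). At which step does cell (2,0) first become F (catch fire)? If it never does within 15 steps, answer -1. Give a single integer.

Step 1: cell (2,0)='T' (+4 fires, +1 burnt)
Step 2: cell (2,0)='F' (+6 fires, +4 burnt)
  -> target ignites at step 2
Step 3: cell (2,0)='.' (+8 fires, +6 burnt)
Step 4: cell (2,0)='.' (+4 fires, +8 burnt)
Step 5: cell (2,0)='.' (+2 fires, +4 burnt)
Step 6: cell (2,0)='.' (+0 fires, +2 burnt)
  fire out at step 6

2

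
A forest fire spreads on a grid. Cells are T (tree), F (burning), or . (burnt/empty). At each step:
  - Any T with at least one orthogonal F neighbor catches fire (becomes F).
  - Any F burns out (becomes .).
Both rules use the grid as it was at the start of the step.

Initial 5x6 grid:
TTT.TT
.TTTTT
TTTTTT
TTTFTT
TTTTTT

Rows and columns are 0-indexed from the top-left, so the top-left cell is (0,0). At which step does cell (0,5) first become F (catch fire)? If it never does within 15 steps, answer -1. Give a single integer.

Step 1: cell (0,5)='T' (+4 fires, +1 burnt)
Step 2: cell (0,5)='T' (+7 fires, +4 burnt)
Step 3: cell (0,5)='T' (+7 fires, +7 burnt)
Step 4: cell (0,5)='T' (+6 fires, +7 burnt)
Step 5: cell (0,5)='F' (+2 fires, +6 burnt)
  -> target ignites at step 5
Step 6: cell (0,5)='.' (+1 fires, +2 burnt)
Step 7: cell (0,5)='.' (+0 fires, +1 burnt)
  fire out at step 7

5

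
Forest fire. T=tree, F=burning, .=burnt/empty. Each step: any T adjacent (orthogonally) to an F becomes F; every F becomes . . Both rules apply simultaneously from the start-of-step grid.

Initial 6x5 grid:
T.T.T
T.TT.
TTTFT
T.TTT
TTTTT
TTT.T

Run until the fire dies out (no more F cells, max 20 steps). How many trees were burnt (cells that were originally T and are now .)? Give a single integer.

Step 1: +4 fires, +1 burnt (F count now 4)
Step 2: +5 fires, +4 burnt (F count now 5)
Step 3: +4 fires, +5 burnt (F count now 4)
Step 4: +5 fires, +4 burnt (F count now 5)
Step 5: +3 fires, +5 burnt (F count now 3)
Step 6: +1 fires, +3 burnt (F count now 1)
Step 7: +0 fires, +1 burnt (F count now 0)
Fire out after step 7
Initially T: 23, now '.': 29
Total burnt (originally-T cells now '.'): 22

Answer: 22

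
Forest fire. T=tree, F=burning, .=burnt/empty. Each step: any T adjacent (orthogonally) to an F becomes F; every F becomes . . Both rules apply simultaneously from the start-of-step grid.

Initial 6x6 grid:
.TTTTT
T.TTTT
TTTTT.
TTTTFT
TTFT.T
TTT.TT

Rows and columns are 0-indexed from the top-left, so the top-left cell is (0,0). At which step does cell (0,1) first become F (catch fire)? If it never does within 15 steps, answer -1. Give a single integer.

Step 1: cell (0,1)='T' (+7 fires, +2 burnt)
Step 2: cell (0,1)='T' (+7 fires, +7 burnt)
Step 3: cell (0,1)='T' (+8 fires, +7 burnt)
Step 4: cell (0,1)='T' (+5 fires, +8 burnt)
Step 5: cell (0,1)='F' (+2 fires, +5 burnt)
  -> target ignites at step 5
Step 6: cell (0,1)='.' (+0 fires, +2 burnt)
  fire out at step 6

5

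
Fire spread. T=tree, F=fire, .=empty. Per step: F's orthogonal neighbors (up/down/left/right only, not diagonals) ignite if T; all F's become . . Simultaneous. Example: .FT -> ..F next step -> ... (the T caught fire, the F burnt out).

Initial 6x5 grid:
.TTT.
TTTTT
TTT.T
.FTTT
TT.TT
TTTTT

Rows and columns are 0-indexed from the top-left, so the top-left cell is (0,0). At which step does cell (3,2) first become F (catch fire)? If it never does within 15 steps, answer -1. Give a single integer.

Step 1: cell (3,2)='F' (+3 fires, +1 burnt)
  -> target ignites at step 1
Step 2: cell (3,2)='.' (+6 fires, +3 burnt)
Step 3: cell (3,2)='.' (+7 fires, +6 burnt)
Step 4: cell (3,2)='.' (+5 fires, +7 burnt)
Step 5: cell (3,2)='.' (+3 fires, +5 burnt)
Step 6: cell (3,2)='.' (+0 fires, +3 burnt)
  fire out at step 6

1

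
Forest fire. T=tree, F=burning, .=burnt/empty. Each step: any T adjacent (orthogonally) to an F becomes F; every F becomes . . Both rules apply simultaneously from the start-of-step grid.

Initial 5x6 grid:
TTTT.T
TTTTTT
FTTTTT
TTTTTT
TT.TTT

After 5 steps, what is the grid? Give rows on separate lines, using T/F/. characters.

Step 1: 3 trees catch fire, 1 burn out
  TTTT.T
  FTTTTT
  .FTTTT
  FTTTTT
  TT.TTT
Step 2: 5 trees catch fire, 3 burn out
  FTTT.T
  .FTTTT
  ..FTTT
  .FTTTT
  FT.TTT
Step 3: 5 trees catch fire, 5 burn out
  .FTT.T
  ..FTTT
  ...FTT
  ..FTTT
  .F.TTT
Step 4: 4 trees catch fire, 5 burn out
  ..FT.T
  ...FTT
  ....FT
  ...FTT
  ...TTT
Step 5: 5 trees catch fire, 4 burn out
  ...F.T
  ....FT
  .....F
  ....FT
  ...FTT

...F.T
....FT
.....F
....FT
...FTT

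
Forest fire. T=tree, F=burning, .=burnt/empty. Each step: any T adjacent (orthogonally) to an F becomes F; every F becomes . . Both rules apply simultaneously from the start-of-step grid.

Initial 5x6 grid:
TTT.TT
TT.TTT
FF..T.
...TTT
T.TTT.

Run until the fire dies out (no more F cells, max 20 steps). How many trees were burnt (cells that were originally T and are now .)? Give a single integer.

Step 1: +2 fires, +2 burnt (F count now 2)
Step 2: +2 fires, +2 burnt (F count now 2)
Step 3: +1 fires, +2 burnt (F count now 1)
Step 4: +0 fires, +1 burnt (F count now 0)
Fire out after step 4
Initially T: 18, now '.': 17
Total burnt (originally-T cells now '.'): 5

Answer: 5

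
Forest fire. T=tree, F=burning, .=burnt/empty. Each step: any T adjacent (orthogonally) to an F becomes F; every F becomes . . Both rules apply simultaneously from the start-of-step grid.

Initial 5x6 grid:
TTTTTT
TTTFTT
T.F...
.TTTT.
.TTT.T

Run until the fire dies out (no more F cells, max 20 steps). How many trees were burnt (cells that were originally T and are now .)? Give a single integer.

Answer: 19

Derivation:
Step 1: +4 fires, +2 burnt (F count now 4)
Step 2: +7 fires, +4 burnt (F count now 7)
Step 3: +6 fires, +7 burnt (F count now 6)
Step 4: +2 fires, +6 burnt (F count now 2)
Step 5: +0 fires, +2 burnt (F count now 0)
Fire out after step 5
Initially T: 20, now '.': 29
Total burnt (originally-T cells now '.'): 19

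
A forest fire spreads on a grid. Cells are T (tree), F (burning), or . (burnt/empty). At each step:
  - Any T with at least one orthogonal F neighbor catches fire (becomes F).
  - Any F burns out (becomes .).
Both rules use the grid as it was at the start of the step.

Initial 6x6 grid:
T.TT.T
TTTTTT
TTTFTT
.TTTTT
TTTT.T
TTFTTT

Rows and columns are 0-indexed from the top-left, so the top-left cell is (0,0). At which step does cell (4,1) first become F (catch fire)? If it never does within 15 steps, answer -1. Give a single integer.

Step 1: cell (4,1)='T' (+7 fires, +2 burnt)
Step 2: cell (4,1)='F' (+11 fires, +7 burnt)
  -> target ignites at step 2
Step 3: cell (4,1)='.' (+8 fires, +11 burnt)
Step 4: cell (4,1)='.' (+3 fires, +8 burnt)
Step 5: cell (4,1)='.' (+1 fires, +3 burnt)
Step 6: cell (4,1)='.' (+0 fires, +1 burnt)
  fire out at step 6

2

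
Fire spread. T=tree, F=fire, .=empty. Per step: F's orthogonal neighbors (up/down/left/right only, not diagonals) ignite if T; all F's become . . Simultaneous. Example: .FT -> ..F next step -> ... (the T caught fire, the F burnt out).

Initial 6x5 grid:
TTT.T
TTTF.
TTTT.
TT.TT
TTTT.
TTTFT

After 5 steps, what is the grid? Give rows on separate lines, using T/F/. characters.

Step 1: 5 trees catch fire, 2 burn out
  TTT.T
  TTF..
  TTTF.
  TT.TT
  TTTF.
  TTF.F
Step 2: 6 trees catch fire, 5 burn out
  TTF.T
  TF...
  TTF..
  TT.FT
  TTF..
  TF...
Step 3: 6 trees catch fire, 6 burn out
  TF..T
  F....
  TF...
  TT..F
  TF...
  F....
Step 4: 4 trees catch fire, 6 burn out
  F...T
  .....
  F....
  TF...
  F....
  .....
Step 5: 1 trees catch fire, 4 burn out
  ....T
  .....
  .....
  F....
  .....
  .....

....T
.....
.....
F....
.....
.....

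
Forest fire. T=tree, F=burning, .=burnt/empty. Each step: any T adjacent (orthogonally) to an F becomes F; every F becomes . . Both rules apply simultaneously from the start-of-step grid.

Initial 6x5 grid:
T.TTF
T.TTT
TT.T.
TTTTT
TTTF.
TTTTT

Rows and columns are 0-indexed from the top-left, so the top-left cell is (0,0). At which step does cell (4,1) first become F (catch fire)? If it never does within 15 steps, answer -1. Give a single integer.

Step 1: cell (4,1)='T' (+5 fires, +2 burnt)
Step 2: cell (4,1)='F' (+8 fires, +5 burnt)
  -> target ignites at step 2
Step 3: cell (4,1)='.' (+4 fires, +8 burnt)
Step 4: cell (4,1)='.' (+3 fires, +4 burnt)
Step 5: cell (4,1)='.' (+1 fires, +3 burnt)
Step 6: cell (4,1)='.' (+1 fires, +1 burnt)
Step 7: cell (4,1)='.' (+1 fires, +1 burnt)
Step 8: cell (4,1)='.' (+0 fires, +1 burnt)
  fire out at step 8

2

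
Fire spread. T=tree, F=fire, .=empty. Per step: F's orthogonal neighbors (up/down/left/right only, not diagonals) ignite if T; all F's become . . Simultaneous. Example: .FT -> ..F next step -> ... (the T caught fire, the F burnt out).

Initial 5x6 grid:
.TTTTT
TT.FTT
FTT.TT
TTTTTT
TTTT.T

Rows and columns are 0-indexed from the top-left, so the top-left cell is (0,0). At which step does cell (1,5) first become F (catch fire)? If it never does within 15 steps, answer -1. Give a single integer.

Step 1: cell (1,5)='T' (+5 fires, +2 burnt)
Step 2: cell (1,5)='F' (+8 fires, +5 burnt)
  -> target ignites at step 2
Step 3: cell (1,5)='.' (+6 fires, +8 burnt)
Step 4: cell (1,5)='.' (+3 fires, +6 burnt)
Step 5: cell (1,5)='.' (+2 fires, +3 burnt)
Step 6: cell (1,5)='.' (+0 fires, +2 burnt)
  fire out at step 6

2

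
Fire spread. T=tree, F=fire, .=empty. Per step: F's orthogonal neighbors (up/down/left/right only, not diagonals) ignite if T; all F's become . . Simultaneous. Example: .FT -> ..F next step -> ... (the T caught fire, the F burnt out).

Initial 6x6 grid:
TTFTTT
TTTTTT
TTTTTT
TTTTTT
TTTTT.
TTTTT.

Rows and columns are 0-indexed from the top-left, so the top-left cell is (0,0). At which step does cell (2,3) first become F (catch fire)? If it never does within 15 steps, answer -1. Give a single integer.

Step 1: cell (2,3)='T' (+3 fires, +1 burnt)
Step 2: cell (2,3)='T' (+5 fires, +3 burnt)
Step 3: cell (2,3)='F' (+6 fires, +5 burnt)
  -> target ignites at step 3
Step 4: cell (2,3)='.' (+6 fires, +6 burnt)
Step 5: cell (2,3)='.' (+6 fires, +6 burnt)
Step 6: cell (2,3)='.' (+5 fires, +6 burnt)
Step 7: cell (2,3)='.' (+2 fires, +5 burnt)
Step 8: cell (2,3)='.' (+0 fires, +2 burnt)
  fire out at step 8

3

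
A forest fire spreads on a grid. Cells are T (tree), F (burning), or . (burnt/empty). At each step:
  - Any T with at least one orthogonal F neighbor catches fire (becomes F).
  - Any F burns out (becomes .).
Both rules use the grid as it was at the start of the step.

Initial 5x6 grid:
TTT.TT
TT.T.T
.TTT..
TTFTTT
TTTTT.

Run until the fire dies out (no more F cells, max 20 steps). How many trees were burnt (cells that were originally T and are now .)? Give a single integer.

Step 1: +4 fires, +1 burnt (F count now 4)
Step 2: +6 fires, +4 burnt (F count now 6)
Step 3: +5 fires, +6 burnt (F count now 5)
Step 4: +2 fires, +5 burnt (F count now 2)
Step 5: +2 fires, +2 burnt (F count now 2)
Step 6: +0 fires, +2 burnt (F count now 0)
Fire out after step 6
Initially T: 22, now '.': 27
Total burnt (originally-T cells now '.'): 19

Answer: 19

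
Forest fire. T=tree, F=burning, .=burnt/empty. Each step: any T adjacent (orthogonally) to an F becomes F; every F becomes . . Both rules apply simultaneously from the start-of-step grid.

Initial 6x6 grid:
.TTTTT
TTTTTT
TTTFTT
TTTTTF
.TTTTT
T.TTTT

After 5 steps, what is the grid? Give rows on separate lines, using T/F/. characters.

Step 1: 7 trees catch fire, 2 burn out
  .TTTTT
  TTTFTT
  TTF.FF
  TTTFF.
  .TTTTF
  T.TTTT
Step 2: 9 trees catch fire, 7 burn out
  .TTFTT
  TTF.FF
  TF....
  TTF...
  .TTFF.
  T.TTTF
Step 3: 9 trees catch fire, 9 burn out
  .TF.FF
  TF....
  F.....
  TF....
  .TF...
  T.TFF.
Step 4: 5 trees catch fire, 9 burn out
  .F....
  F.....
  ......
  F.....
  .F....
  T.F...
Step 5: 0 trees catch fire, 5 burn out
  ......
  ......
  ......
  ......
  ......
  T.....

......
......
......
......
......
T.....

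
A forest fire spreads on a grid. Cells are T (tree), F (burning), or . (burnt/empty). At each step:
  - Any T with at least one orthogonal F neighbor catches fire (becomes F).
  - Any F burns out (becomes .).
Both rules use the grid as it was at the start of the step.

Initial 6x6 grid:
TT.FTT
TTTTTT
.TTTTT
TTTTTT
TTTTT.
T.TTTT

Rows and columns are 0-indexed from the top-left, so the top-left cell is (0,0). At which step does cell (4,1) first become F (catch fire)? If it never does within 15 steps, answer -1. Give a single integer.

Step 1: cell (4,1)='T' (+2 fires, +1 burnt)
Step 2: cell (4,1)='T' (+4 fires, +2 burnt)
Step 3: cell (4,1)='T' (+5 fires, +4 burnt)
Step 4: cell (4,1)='T' (+7 fires, +5 burnt)
Step 5: cell (4,1)='T' (+6 fires, +7 burnt)
Step 6: cell (4,1)='F' (+4 fires, +6 burnt)
  -> target ignites at step 6
Step 7: cell (4,1)='.' (+2 fires, +4 burnt)
Step 8: cell (4,1)='.' (+1 fires, +2 burnt)
Step 9: cell (4,1)='.' (+0 fires, +1 burnt)
  fire out at step 9

6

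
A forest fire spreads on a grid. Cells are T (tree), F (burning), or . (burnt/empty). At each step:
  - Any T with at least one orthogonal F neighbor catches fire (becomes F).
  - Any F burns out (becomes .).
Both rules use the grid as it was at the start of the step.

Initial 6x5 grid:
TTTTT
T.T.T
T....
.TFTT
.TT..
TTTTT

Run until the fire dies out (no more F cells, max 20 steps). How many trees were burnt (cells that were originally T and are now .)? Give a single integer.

Step 1: +3 fires, +1 burnt (F count now 3)
Step 2: +3 fires, +3 burnt (F count now 3)
Step 3: +2 fires, +3 burnt (F count now 2)
Step 4: +2 fires, +2 burnt (F count now 2)
Step 5: +0 fires, +2 burnt (F count now 0)
Fire out after step 5
Initially T: 19, now '.': 21
Total burnt (originally-T cells now '.'): 10

Answer: 10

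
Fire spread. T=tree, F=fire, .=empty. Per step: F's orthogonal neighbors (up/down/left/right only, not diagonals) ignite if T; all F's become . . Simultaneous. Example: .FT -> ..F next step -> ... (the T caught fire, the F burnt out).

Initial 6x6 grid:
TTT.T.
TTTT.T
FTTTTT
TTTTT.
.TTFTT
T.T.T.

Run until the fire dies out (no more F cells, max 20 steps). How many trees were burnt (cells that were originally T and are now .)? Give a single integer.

Step 1: +6 fires, +2 burnt (F count now 6)
Step 2: +11 fires, +6 burnt (F count now 11)
Step 3: +4 fires, +11 burnt (F count now 4)
Step 4: +2 fires, +4 burnt (F count now 2)
Step 5: +1 fires, +2 burnt (F count now 1)
Step 6: +0 fires, +1 burnt (F count now 0)
Fire out after step 6
Initially T: 26, now '.': 34
Total burnt (originally-T cells now '.'): 24

Answer: 24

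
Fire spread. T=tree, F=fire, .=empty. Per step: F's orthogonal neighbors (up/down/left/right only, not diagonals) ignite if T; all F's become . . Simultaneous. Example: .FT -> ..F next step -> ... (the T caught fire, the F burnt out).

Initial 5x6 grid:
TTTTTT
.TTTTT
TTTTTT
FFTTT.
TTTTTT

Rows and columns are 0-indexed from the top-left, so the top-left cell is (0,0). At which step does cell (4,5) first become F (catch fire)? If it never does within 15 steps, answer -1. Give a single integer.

Step 1: cell (4,5)='T' (+5 fires, +2 burnt)
Step 2: cell (4,5)='T' (+4 fires, +5 burnt)
Step 3: cell (4,5)='T' (+5 fires, +4 burnt)
Step 4: cell (4,5)='T' (+5 fires, +5 burnt)
Step 5: cell (4,5)='F' (+4 fires, +5 burnt)
  -> target ignites at step 5
Step 6: cell (4,5)='.' (+2 fires, +4 burnt)
Step 7: cell (4,5)='.' (+1 fires, +2 burnt)
Step 8: cell (4,5)='.' (+0 fires, +1 burnt)
  fire out at step 8

5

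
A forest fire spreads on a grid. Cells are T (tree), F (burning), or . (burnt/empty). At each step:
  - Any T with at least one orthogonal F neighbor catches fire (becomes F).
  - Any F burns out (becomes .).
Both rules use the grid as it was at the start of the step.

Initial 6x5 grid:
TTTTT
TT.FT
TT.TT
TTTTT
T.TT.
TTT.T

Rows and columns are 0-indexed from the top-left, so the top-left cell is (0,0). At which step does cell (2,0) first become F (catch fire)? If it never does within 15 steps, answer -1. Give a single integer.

Step 1: cell (2,0)='T' (+3 fires, +1 burnt)
Step 2: cell (2,0)='T' (+4 fires, +3 burnt)
Step 3: cell (2,0)='T' (+4 fires, +4 burnt)
Step 4: cell (2,0)='T' (+4 fires, +4 burnt)
Step 5: cell (2,0)='T' (+4 fires, +4 burnt)
Step 6: cell (2,0)='F' (+3 fires, +4 burnt)
  -> target ignites at step 6
Step 7: cell (2,0)='.' (+1 fires, +3 burnt)
Step 8: cell (2,0)='.' (+0 fires, +1 burnt)
  fire out at step 8

6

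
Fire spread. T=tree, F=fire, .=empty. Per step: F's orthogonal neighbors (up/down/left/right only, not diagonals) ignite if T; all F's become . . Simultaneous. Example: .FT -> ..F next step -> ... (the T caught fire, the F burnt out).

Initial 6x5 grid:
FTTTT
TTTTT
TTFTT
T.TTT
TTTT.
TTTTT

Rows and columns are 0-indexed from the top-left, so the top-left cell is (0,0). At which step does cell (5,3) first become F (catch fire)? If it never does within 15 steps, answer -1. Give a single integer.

Step 1: cell (5,3)='T' (+6 fires, +2 burnt)
Step 2: cell (5,3)='T' (+7 fires, +6 burnt)
Step 3: cell (5,3)='T' (+7 fires, +7 burnt)
Step 4: cell (5,3)='F' (+4 fires, +7 burnt)
  -> target ignites at step 4
Step 5: cell (5,3)='.' (+2 fires, +4 burnt)
Step 6: cell (5,3)='.' (+0 fires, +2 burnt)
  fire out at step 6

4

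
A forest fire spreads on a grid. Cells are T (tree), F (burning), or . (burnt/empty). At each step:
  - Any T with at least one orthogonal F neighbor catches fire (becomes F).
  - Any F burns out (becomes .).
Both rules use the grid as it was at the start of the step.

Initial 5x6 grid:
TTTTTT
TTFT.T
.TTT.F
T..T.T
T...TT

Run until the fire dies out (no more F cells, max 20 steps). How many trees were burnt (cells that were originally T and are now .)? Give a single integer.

Answer: 17

Derivation:
Step 1: +6 fires, +2 burnt (F count now 6)
Step 2: +7 fires, +6 burnt (F count now 7)
Step 3: +4 fires, +7 burnt (F count now 4)
Step 4: +0 fires, +4 burnt (F count now 0)
Fire out after step 4
Initially T: 19, now '.': 28
Total burnt (originally-T cells now '.'): 17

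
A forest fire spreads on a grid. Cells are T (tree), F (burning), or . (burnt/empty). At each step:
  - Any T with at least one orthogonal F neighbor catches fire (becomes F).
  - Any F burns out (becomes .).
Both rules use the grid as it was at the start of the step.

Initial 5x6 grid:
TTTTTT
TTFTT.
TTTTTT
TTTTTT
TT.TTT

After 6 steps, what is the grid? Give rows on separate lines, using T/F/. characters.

Step 1: 4 trees catch fire, 1 burn out
  TTFTTT
  TF.FT.
  TTFTTT
  TTTTTT
  TT.TTT
Step 2: 7 trees catch fire, 4 burn out
  TF.FTT
  F...F.
  TF.FTT
  TTFTTT
  TT.TTT
Step 3: 6 trees catch fire, 7 burn out
  F...FT
  ......
  F...FT
  TF.FTT
  TT.TTT
Step 4: 6 trees catch fire, 6 burn out
  .....F
  ......
  .....F
  F...FT
  TF.FTT
Step 5: 3 trees catch fire, 6 burn out
  ......
  ......
  ......
  .....F
  F...FT
Step 6: 1 trees catch fire, 3 burn out
  ......
  ......
  ......
  ......
  .....F

......
......
......
......
.....F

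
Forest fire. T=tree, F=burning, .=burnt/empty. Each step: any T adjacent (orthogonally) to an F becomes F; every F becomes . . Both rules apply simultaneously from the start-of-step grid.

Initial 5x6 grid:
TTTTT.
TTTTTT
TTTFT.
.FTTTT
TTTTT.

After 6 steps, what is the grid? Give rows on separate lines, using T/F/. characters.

Step 1: 7 trees catch fire, 2 burn out
  TTTTT.
  TTTFTT
  TFF.F.
  ..FFTT
  TFTTT.
Step 2: 9 trees catch fire, 7 burn out
  TTTFT.
  TFF.FT
  F.....
  ....FT
  F.FFT.
Step 3: 7 trees catch fire, 9 burn out
  TFF.F.
  F....F
  ......
  .....F
  ....F.
Step 4: 1 trees catch fire, 7 burn out
  F.....
  ......
  ......
  ......
  ......
Step 5: 0 trees catch fire, 1 burn out
  ......
  ......
  ......
  ......
  ......
Step 6: 0 trees catch fire, 0 burn out
  ......
  ......
  ......
  ......
  ......

......
......
......
......
......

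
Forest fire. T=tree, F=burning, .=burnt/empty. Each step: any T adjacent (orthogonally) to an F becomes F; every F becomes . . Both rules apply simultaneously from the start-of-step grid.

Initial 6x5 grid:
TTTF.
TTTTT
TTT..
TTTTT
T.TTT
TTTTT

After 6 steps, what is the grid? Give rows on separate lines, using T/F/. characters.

Step 1: 2 trees catch fire, 1 burn out
  TTF..
  TTTFT
  TTT..
  TTTTT
  T.TTT
  TTTTT
Step 2: 3 trees catch fire, 2 burn out
  TF...
  TTF.F
  TTT..
  TTTTT
  T.TTT
  TTTTT
Step 3: 3 trees catch fire, 3 burn out
  F....
  TF...
  TTF..
  TTTTT
  T.TTT
  TTTTT
Step 4: 3 trees catch fire, 3 burn out
  .....
  F....
  TF...
  TTFTT
  T.TTT
  TTTTT
Step 5: 4 trees catch fire, 3 burn out
  .....
  .....
  F....
  TF.FT
  T.FTT
  TTTTT
Step 6: 4 trees catch fire, 4 burn out
  .....
  .....
  .....
  F...F
  T..FT
  TTFTT

.....
.....
.....
F...F
T..FT
TTFTT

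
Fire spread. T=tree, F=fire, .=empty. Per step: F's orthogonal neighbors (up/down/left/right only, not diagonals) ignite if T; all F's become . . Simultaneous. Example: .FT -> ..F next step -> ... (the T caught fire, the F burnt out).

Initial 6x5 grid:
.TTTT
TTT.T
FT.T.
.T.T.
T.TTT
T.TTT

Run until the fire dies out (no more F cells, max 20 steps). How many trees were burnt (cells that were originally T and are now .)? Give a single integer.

Answer: 10

Derivation:
Step 1: +2 fires, +1 burnt (F count now 2)
Step 2: +2 fires, +2 burnt (F count now 2)
Step 3: +2 fires, +2 burnt (F count now 2)
Step 4: +1 fires, +2 burnt (F count now 1)
Step 5: +1 fires, +1 burnt (F count now 1)
Step 6: +1 fires, +1 burnt (F count now 1)
Step 7: +1 fires, +1 burnt (F count now 1)
Step 8: +0 fires, +1 burnt (F count now 0)
Fire out after step 8
Initially T: 20, now '.': 20
Total burnt (originally-T cells now '.'): 10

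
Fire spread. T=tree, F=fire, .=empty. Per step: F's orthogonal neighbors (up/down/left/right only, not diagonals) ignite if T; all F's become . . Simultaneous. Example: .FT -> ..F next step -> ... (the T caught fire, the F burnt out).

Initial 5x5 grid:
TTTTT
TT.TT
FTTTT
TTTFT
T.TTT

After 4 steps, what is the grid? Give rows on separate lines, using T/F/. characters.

Step 1: 7 trees catch fire, 2 burn out
  TTTTT
  FT.TT
  .FTFT
  FTF.F
  T.TFT
Step 2: 9 trees catch fire, 7 burn out
  FTTTT
  .F.FT
  ..F.F
  .F...
  F.F.F
Step 3: 3 trees catch fire, 9 burn out
  .FTFT
  ....F
  .....
  .....
  .....
Step 4: 2 trees catch fire, 3 burn out
  ..F.F
  .....
  .....
  .....
  .....

..F.F
.....
.....
.....
.....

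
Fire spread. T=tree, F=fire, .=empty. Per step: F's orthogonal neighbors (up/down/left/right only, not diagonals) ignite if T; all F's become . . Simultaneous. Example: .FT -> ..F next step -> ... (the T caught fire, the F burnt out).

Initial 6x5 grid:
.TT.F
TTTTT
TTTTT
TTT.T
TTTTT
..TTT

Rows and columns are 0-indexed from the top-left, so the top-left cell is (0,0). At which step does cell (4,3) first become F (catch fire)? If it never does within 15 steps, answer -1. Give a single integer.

Step 1: cell (4,3)='T' (+1 fires, +1 burnt)
Step 2: cell (4,3)='T' (+2 fires, +1 burnt)
Step 3: cell (4,3)='T' (+3 fires, +2 burnt)
Step 4: cell (4,3)='T' (+4 fires, +3 burnt)
Step 5: cell (4,3)='F' (+6 fires, +4 burnt)
  -> target ignites at step 5
Step 6: cell (4,3)='.' (+4 fires, +6 burnt)
Step 7: cell (4,3)='.' (+3 fires, +4 burnt)
Step 8: cell (4,3)='.' (+1 fires, +3 burnt)
Step 9: cell (4,3)='.' (+0 fires, +1 burnt)
  fire out at step 9

5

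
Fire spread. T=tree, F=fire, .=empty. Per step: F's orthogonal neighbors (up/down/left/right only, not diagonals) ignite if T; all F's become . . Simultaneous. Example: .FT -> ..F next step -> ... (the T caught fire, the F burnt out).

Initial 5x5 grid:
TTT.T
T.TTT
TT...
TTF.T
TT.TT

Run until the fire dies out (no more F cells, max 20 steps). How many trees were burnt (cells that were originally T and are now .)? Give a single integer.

Step 1: +1 fires, +1 burnt (F count now 1)
Step 2: +3 fires, +1 burnt (F count now 3)
Step 3: +2 fires, +3 burnt (F count now 2)
Step 4: +1 fires, +2 burnt (F count now 1)
Step 5: +1 fires, +1 burnt (F count now 1)
Step 6: +1 fires, +1 burnt (F count now 1)
Step 7: +1 fires, +1 burnt (F count now 1)
Step 8: +1 fires, +1 burnt (F count now 1)
Step 9: +1 fires, +1 burnt (F count now 1)
Step 10: +1 fires, +1 burnt (F count now 1)
Step 11: +1 fires, +1 burnt (F count now 1)
Step 12: +0 fires, +1 burnt (F count now 0)
Fire out after step 12
Initially T: 17, now '.': 22
Total burnt (originally-T cells now '.'): 14

Answer: 14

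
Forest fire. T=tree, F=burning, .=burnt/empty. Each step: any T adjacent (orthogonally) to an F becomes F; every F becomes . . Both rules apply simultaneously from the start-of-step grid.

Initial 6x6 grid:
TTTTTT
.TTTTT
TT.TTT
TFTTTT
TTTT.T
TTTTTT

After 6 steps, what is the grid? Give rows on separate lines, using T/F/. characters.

Step 1: 4 trees catch fire, 1 burn out
  TTTTTT
  .TTTTT
  TF.TTT
  F.FTTT
  TFTT.T
  TTTTTT
Step 2: 6 trees catch fire, 4 burn out
  TTTTTT
  .FTTTT
  F..TTT
  ...FTT
  F.FT.T
  TFTTTT
Step 3: 7 trees catch fire, 6 burn out
  TFTTTT
  ..FTTT
  ...FTT
  ....FT
  ...F.T
  F.FTTT
Step 4: 6 trees catch fire, 7 burn out
  F.FTTT
  ...FTT
  ....FT
  .....F
  .....T
  ...FTT
Step 5: 5 trees catch fire, 6 burn out
  ...FTT
  ....FT
  .....F
  ......
  .....F
  ....FT
Step 6: 3 trees catch fire, 5 burn out
  ....FT
  .....F
  ......
  ......
  ......
  .....F

....FT
.....F
......
......
......
.....F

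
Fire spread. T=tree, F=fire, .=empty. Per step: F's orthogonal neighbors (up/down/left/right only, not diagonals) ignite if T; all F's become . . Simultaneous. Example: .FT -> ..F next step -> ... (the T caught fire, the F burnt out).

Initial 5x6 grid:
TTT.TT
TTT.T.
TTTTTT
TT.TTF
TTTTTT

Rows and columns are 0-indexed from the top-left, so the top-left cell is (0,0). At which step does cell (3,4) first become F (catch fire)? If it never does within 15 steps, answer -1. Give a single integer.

Step 1: cell (3,4)='F' (+3 fires, +1 burnt)
  -> target ignites at step 1
Step 2: cell (3,4)='.' (+3 fires, +3 burnt)
Step 3: cell (3,4)='.' (+3 fires, +3 burnt)
Step 4: cell (3,4)='.' (+3 fires, +3 burnt)
Step 5: cell (3,4)='.' (+4 fires, +3 burnt)
Step 6: cell (3,4)='.' (+5 fires, +4 burnt)
Step 7: cell (3,4)='.' (+3 fires, +5 burnt)
Step 8: cell (3,4)='.' (+1 fires, +3 burnt)
Step 9: cell (3,4)='.' (+0 fires, +1 burnt)
  fire out at step 9

1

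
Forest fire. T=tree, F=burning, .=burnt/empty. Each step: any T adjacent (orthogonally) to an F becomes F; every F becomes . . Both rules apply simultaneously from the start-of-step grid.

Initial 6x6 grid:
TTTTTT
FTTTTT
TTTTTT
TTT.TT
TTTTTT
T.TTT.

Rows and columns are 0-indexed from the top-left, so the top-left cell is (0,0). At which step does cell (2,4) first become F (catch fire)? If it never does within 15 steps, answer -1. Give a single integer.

Step 1: cell (2,4)='T' (+3 fires, +1 burnt)
Step 2: cell (2,4)='T' (+4 fires, +3 burnt)
Step 3: cell (2,4)='T' (+5 fires, +4 burnt)
Step 4: cell (2,4)='T' (+6 fires, +5 burnt)
Step 5: cell (2,4)='F' (+4 fires, +6 burnt)
  -> target ignites at step 5
Step 6: cell (2,4)='.' (+5 fires, +4 burnt)
Step 7: cell (2,4)='.' (+3 fires, +5 burnt)
Step 8: cell (2,4)='.' (+2 fires, +3 burnt)
Step 9: cell (2,4)='.' (+0 fires, +2 burnt)
  fire out at step 9

5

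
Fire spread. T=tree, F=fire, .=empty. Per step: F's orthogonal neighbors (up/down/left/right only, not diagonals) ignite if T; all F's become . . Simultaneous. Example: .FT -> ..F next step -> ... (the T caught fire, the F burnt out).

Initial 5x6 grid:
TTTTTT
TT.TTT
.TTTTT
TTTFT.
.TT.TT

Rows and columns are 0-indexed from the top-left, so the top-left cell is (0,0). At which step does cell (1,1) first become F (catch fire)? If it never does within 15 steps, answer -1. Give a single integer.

Step 1: cell (1,1)='T' (+3 fires, +1 burnt)
Step 2: cell (1,1)='T' (+6 fires, +3 burnt)
Step 3: cell (1,1)='T' (+7 fires, +6 burnt)
Step 4: cell (1,1)='F' (+4 fires, +7 burnt)
  -> target ignites at step 4
Step 5: cell (1,1)='.' (+3 fires, +4 burnt)
Step 6: cell (1,1)='.' (+1 fires, +3 burnt)
Step 7: cell (1,1)='.' (+0 fires, +1 burnt)
  fire out at step 7

4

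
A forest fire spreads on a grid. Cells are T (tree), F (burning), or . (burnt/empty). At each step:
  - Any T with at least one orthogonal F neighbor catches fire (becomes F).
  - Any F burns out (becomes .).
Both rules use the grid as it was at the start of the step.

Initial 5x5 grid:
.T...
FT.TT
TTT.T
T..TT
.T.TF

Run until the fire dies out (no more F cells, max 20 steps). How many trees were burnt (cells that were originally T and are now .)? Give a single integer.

Answer: 12

Derivation:
Step 1: +4 fires, +2 burnt (F count now 4)
Step 2: +5 fires, +4 burnt (F count now 5)
Step 3: +2 fires, +5 burnt (F count now 2)
Step 4: +1 fires, +2 burnt (F count now 1)
Step 5: +0 fires, +1 burnt (F count now 0)
Fire out after step 5
Initially T: 13, now '.': 24
Total burnt (originally-T cells now '.'): 12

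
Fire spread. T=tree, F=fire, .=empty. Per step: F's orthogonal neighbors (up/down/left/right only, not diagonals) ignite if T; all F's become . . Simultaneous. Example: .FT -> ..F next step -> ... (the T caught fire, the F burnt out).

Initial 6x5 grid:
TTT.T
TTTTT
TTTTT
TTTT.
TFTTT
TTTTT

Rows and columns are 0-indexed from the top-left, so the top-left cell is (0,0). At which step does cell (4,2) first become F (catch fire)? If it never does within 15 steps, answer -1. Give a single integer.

Step 1: cell (4,2)='F' (+4 fires, +1 burnt)
  -> target ignites at step 1
Step 2: cell (4,2)='.' (+6 fires, +4 burnt)
Step 3: cell (4,2)='.' (+6 fires, +6 burnt)
Step 4: cell (4,2)='.' (+5 fires, +6 burnt)
Step 5: cell (4,2)='.' (+4 fires, +5 burnt)
Step 6: cell (4,2)='.' (+1 fires, +4 burnt)
Step 7: cell (4,2)='.' (+1 fires, +1 burnt)
Step 8: cell (4,2)='.' (+0 fires, +1 burnt)
  fire out at step 8

1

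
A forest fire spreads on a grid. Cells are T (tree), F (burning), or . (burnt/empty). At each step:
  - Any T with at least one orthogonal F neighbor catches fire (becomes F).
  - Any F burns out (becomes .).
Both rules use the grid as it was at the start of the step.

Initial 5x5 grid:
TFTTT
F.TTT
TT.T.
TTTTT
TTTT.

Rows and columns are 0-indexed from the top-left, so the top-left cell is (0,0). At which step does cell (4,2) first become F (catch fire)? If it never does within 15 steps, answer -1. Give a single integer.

Step 1: cell (4,2)='T' (+3 fires, +2 burnt)
Step 2: cell (4,2)='T' (+4 fires, +3 burnt)
Step 3: cell (4,2)='T' (+4 fires, +4 burnt)
Step 4: cell (4,2)='T' (+4 fires, +4 burnt)
Step 5: cell (4,2)='F' (+2 fires, +4 burnt)
  -> target ignites at step 5
Step 6: cell (4,2)='.' (+2 fires, +2 burnt)
Step 7: cell (4,2)='.' (+0 fires, +2 burnt)
  fire out at step 7

5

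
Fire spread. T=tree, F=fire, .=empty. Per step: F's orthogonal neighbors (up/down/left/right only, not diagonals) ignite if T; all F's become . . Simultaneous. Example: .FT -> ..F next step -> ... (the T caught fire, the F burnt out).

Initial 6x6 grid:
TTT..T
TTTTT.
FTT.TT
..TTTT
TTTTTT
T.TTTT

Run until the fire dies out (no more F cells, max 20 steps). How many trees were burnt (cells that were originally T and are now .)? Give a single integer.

Answer: 27

Derivation:
Step 1: +2 fires, +1 burnt (F count now 2)
Step 2: +3 fires, +2 burnt (F count now 3)
Step 3: +3 fires, +3 burnt (F count now 3)
Step 4: +4 fires, +3 burnt (F count now 4)
Step 5: +5 fires, +4 burnt (F count now 5)
Step 6: +5 fires, +5 burnt (F count now 5)
Step 7: +4 fires, +5 burnt (F count now 4)
Step 8: +1 fires, +4 burnt (F count now 1)
Step 9: +0 fires, +1 burnt (F count now 0)
Fire out after step 9
Initially T: 28, now '.': 35
Total burnt (originally-T cells now '.'): 27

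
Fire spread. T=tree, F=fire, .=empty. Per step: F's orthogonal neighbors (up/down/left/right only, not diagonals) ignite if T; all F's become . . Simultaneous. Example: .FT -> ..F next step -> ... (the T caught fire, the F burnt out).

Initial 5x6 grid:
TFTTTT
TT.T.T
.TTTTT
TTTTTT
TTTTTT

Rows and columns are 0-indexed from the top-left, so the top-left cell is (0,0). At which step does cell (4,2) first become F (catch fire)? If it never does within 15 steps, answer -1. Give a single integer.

Step 1: cell (4,2)='T' (+3 fires, +1 burnt)
Step 2: cell (4,2)='T' (+3 fires, +3 burnt)
Step 3: cell (4,2)='T' (+4 fires, +3 burnt)
Step 4: cell (4,2)='T' (+5 fires, +4 burnt)
Step 5: cell (4,2)='F' (+5 fires, +5 burnt)
  -> target ignites at step 5
Step 6: cell (4,2)='.' (+3 fires, +5 burnt)
Step 7: cell (4,2)='.' (+2 fires, +3 burnt)
Step 8: cell (4,2)='.' (+1 fires, +2 burnt)
Step 9: cell (4,2)='.' (+0 fires, +1 burnt)
  fire out at step 9

5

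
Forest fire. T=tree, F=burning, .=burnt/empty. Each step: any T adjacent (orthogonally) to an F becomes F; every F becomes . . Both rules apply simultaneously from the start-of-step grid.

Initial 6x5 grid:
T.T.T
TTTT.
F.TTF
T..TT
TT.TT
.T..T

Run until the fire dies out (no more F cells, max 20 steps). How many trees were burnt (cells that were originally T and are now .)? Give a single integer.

Answer: 17

Derivation:
Step 1: +4 fires, +2 burnt (F count now 4)
Step 2: +7 fires, +4 burnt (F count now 7)
Step 3: +4 fires, +7 burnt (F count now 4)
Step 4: +2 fires, +4 burnt (F count now 2)
Step 5: +0 fires, +2 burnt (F count now 0)
Fire out after step 5
Initially T: 18, now '.': 29
Total burnt (originally-T cells now '.'): 17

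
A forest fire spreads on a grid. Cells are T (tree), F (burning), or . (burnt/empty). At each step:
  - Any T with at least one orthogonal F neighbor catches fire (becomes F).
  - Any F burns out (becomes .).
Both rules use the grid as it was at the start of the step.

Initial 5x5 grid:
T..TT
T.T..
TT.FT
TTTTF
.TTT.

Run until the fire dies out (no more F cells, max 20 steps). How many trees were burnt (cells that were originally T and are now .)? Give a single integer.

Step 1: +2 fires, +2 burnt (F count now 2)
Step 2: +2 fires, +2 burnt (F count now 2)
Step 3: +2 fires, +2 burnt (F count now 2)
Step 4: +3 fires, +2 burnt (F count now 3)
Step 5: +1 fires, +3 burnt (F count now 1)
Step 6: +1 fires, +1 burnt (F count now 1)
Step 7: +1 fires, +1 burnt (F count now 1)
Step 8: +0 fires, +1 burnt (F count now 0)
Fire out after step 8
Initially T: 15, now '.': 22
Total burnt (originally-T cells now '.'): 12

Answer: 12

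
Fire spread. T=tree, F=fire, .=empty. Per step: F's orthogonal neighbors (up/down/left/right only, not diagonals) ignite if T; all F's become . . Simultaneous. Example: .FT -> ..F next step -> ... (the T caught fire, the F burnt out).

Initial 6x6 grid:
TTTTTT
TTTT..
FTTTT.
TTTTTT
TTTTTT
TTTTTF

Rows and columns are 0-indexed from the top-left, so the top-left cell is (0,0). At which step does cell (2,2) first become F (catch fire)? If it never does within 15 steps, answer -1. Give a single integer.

Step 1: cell (2,2)='T' (+5 fires, +2 burnt)
Step 2: cell (2,2)='F' (+8 fires, +5 burnt)
  -> target ignites at step 2
Step 3: cell (2,2)='.' (+9 fires, +8 burnt)
Step 4: cell (2,2)='.' (+6 fires, +9 burnt)
Step 5: cell (2,2)='.' (+1 fires, +6 burnt)
Step 6: cell (2,2)='.' (+1 fires, +1 burnt)
Step 7: cell (2,2)='.' (+1 fires, +1 burnt)
Step 8: cell (2,2)='.' (+0 fires, +1 burnt)
  fire out at step 8

2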